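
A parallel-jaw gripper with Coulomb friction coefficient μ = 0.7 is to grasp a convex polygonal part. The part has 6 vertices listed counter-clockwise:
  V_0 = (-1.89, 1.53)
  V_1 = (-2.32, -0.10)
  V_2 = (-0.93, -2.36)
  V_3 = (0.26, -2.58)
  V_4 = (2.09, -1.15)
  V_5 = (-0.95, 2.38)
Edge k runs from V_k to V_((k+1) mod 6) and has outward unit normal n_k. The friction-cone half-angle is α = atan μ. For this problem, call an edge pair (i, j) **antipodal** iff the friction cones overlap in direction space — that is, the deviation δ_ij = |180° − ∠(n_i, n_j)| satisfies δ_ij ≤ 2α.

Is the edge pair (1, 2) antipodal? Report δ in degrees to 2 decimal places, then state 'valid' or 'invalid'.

α = atan 0.7 = 34.99°;  2α = 69.98°
edge 1: e_1 = (+1.39, -2.26);  n_1 = (-0.8518, -0.5239)
edge 2: e_2 = (+1.19, -0.22);  n_2 = (-0.1818, -0.9833)
∠(n_1, n_2) = 47.93°
δ = |180° − 47.93°| = 132.07°
132.07° > 2α = 69.98°  →  invalid

δ = 132.07°, invalid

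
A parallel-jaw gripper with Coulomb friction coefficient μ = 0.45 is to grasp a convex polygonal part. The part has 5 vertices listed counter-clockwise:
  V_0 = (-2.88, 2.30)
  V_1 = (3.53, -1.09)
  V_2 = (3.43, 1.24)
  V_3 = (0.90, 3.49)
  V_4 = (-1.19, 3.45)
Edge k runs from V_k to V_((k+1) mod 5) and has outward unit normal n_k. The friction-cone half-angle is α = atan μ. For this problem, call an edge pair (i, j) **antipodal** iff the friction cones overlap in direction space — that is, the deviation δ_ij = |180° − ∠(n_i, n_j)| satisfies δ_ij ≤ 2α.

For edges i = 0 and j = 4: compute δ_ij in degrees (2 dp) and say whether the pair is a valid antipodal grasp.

α = atan 0.45 = 24.23°;  2α = 48.46°
edge 0: e_0 = (+6.41, -3.39);  n_0 = (-0.4675, -0.8840)
edge 4: e_4 = (-1.69, -1.15);  n_4 = (-0.5626, +0.8267)
∠(n_0, n_4) = 117.89°
δ = |180° − 117.89°| = 62.11°
62.11° > 2α = 48.46°  →  invalid

δ = 62.11°, invalid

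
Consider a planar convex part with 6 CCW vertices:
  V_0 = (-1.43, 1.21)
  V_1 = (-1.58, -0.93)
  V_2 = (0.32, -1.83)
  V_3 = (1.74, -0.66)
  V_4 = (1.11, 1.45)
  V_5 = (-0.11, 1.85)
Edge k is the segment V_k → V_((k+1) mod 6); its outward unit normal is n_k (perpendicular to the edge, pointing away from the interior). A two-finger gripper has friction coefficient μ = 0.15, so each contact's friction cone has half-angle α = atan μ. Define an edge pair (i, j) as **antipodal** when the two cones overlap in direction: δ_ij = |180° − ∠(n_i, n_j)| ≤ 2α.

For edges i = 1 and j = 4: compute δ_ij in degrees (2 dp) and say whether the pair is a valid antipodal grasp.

α = atan 0.15 = 8.53°;  2α = 17.06°
edge 1: e_1 = (+1.90, -0.90);  n_1 = (-0.4281, -0.9037)
edge 4: e_4 = (-1.22, +0.40);  n_4 = (+0.3116, +0.9502)
∠(n_1, n_4) = 172.81°
δ = |180° − 172.81°| = 7.19°
7.19° ≤ 2α = 17.06°  →  valid

δ = 7.19°, valid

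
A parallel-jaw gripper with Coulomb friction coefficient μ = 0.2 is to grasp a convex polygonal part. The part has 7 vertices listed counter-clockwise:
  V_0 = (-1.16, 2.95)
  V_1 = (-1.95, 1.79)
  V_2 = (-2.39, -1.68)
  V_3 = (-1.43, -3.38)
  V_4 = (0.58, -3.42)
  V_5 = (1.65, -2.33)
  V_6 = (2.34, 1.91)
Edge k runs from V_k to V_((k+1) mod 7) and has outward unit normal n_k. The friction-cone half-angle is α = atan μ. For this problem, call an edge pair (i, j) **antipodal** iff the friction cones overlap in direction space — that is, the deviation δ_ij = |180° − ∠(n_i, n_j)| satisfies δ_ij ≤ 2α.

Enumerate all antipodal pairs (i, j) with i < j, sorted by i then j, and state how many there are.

count = 3; pairs: (0,4), (1,5), (3,6)

α = atan 0.2 = 11.31°;  2α = 22.62°
n_0 = (-0.8265, +0.5629)
n_1 = (-0.9921, +0.1258)
n_2 = (-0.8708, -0.4917)
n_3 = (-0.0199, -0.9998)
n_4 = (+0.7136, -0.7005)
n_5 = (+0.9870, -0.1606)
n_6 = (+0.2848, +0.9586)
  (0,1): δ = 152.97°  ·
  (0,2): δ = 116.29°  ·
  (0,3): δ = 56.88°  ·
  (0,4): δ = 10.21°  ✓
  (0,5): δ = 25.01°  ·
  (0,6): δ = 107.71°  ·
  (1,2): δ = 143.32°  ·
  (1,3): δ = 83.91°  ·
  (1,4): δ = 37.24°  ·
  (1,5): δ = 2.02°  ✓
  (1,6): δ = 80.68°  ·
  (2,3): δ = 120.59°  ·
  (2,4): δ = 73.92°  ·
  (2,5): δ = 38.70°  ·
  (2,6): δ = 44.00°  ·
  (3,4): δ = 133.33°  ·
  (3,5): δ = 98.10°  ·
  (3,6): δ = 15.41°  ✓
  (4,5): δ = 144.77°  ·
  (4,6): δ = 62.08°  ·
  (5,6): δ = 97.31°  ·
antipodal pairs: 3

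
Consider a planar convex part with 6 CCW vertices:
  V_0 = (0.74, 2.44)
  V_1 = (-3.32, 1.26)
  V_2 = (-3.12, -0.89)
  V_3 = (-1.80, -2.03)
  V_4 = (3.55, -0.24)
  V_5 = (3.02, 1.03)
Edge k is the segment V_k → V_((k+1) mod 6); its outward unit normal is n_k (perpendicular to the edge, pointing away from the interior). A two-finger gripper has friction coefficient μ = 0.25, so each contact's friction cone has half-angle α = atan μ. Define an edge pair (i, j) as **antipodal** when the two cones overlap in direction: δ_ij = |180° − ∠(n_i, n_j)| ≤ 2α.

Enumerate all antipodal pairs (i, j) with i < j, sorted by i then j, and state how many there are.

count = 4; pairs: (0,3), (1,4), (2,4), (2,5)

α = atan 0.25 = 14.04°;  2α = 28.07°
n_0 = (-0.2791, +0.9603)
n_1 = (-0.9957, -0.0926)
n_2 = (-0.6536, -0.7568)
n_3 = (+0.3173, -0.9483)
n_4 = (+0.9229, +0.3851)
n_5 = (+0.5260, +0.8505)
  (0,1): δ = 100.89°  ·
  (0,2): δ = 57.02°  ·
  (0,3): δ = 2.29°  ✓
  (0,4): δ = 96.45°  ·
  (0,5): δ = 132.06°  ·
  (1,2): δ = 136.13°  ·
  (1,3): δ = 76.82°  ·
  (1,4): δ = 17.34°  ✓
  (1,5): δ = 52.95°  ·
  (2,3): δ = 120.69°  ·
  (2,4): δ = 26.53°  ✓
  (2,5): δ = 9.08°  ✓
  (3,4): δ = 85.85°  ·
  (3,5): δ = 50.23°  ·
  (4,5): δ = 144.39°  ·
antipodal pairs: 4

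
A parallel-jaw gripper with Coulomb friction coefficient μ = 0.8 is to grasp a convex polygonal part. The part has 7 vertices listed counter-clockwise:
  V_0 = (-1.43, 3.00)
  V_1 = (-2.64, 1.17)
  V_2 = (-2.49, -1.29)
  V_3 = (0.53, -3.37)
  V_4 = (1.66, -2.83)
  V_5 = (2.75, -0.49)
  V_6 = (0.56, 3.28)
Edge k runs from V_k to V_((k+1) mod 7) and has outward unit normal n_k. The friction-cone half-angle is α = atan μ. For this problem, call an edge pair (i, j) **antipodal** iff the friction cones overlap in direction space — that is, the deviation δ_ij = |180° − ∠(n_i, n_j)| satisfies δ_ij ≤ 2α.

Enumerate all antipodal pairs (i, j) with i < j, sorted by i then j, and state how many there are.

α = atan 0.8 = 38.66°;  2α = 77.32°
n_0 = (-0.8341, +0.5515)
n_1 = (-0.9981, -0.0609)
n_2 = (-0.5672, -0.8236)
n_3 = (+0.4312, -0.9023)
n_4 = (+0.9065, -0.4222)
n_5 = (+0.8647, +0.5023)
n_6 = (-0.1393, +0.9902)
  (0,1): δ = 143.04°  ·
  (0,2): δ = 91.08°  ·
  (0,3): δ = 30.99°  ✓
  (0,4): δ = 8.50°  ✓
  (0,5): δ = 63.63°  ✓
  (0,6): δ = 131.48°  ·
  (1,2): δ = 128.05°  ·
  (1,3): δ = 67.95°  ✓
  (1,4): δ = 28.47°  ✓
  (1,5): δ = 26.66°  ✓
  (1,6): δ = 94.52°  ·
  (2,3): δ = 119.90°  ·
  (2,4): δ = 80.42°  ·
  (2,5): δ = 25.29°  ✓
  (2,6): δ = 42.57°  ✓
  (3,4): δ = 140.52°  ·
  (3,5): δ = 85.39°  ·
  (3,6): δ = 17.53°  ✓
  (4,5): δ = 124.87°  ·
  (4,6): δ = 57.01°  ✓
  (5,6): δ = 112.14°  ·
antipodal pairs: 10

count = 10; pairs: (0,3), (0,4), (0,5), (1,3), (1,4), (1,5), (2,5), (2,6), (3,6), (4,6)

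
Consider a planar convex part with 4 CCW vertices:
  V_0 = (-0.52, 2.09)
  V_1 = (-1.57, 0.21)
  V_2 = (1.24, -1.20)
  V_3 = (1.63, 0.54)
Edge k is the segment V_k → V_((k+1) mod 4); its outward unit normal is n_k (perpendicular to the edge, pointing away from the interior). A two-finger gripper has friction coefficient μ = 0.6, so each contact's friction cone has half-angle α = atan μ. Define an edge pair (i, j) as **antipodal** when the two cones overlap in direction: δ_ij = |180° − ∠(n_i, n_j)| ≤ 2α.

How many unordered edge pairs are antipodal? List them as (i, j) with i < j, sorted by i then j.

α = atan 0.6 = 30.96°;  2α = 61.93°
n_0 = (-0.8731, +0.4876)
n_1 = (-0.4485, -0.8938)
n_2 = (+0.9758, -0.2187)
n_3 = (+0.5848, +0.8112)
  (0,1): δ = 87.46°  ·
  (0,2): δ = 16.55°  ✓
  (0,3): δ = 83.39°  ·
  (1,2): δ = 75.99°  ·
  (1,3): δ = 9.14°  ✓
  (2,3): δ = 113.16°  ·
antipodal pairs: 2

count = 2; pairs: (0,2), (1,3)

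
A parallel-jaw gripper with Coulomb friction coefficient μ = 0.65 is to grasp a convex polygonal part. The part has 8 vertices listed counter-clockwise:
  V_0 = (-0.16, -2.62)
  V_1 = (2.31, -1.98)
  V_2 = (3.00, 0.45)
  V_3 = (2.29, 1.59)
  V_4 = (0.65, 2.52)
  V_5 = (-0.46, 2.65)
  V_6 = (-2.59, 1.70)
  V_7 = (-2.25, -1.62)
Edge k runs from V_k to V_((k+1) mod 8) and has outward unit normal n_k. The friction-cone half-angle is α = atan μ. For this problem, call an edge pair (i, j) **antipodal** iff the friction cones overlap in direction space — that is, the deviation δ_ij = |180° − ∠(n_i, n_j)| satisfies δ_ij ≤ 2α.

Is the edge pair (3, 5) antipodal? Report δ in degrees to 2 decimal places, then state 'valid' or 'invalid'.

δ = 126.41°, invalid

α = atan 0.65 = 33.02°;  2α = 66.05°
edge 3: e_3 = (-1.64, +0.93);  n_3 = (+0.4933, +0.8699)
edge 5: e_5 = (-2.13, -0.95);  n_5 = (-0.4073, +0.9133)
∠(n_3, n_5) = 53.59°
δ = |180° − 53.59°| = 126.41°
126.41° > 2α = 66.05°  →  invalid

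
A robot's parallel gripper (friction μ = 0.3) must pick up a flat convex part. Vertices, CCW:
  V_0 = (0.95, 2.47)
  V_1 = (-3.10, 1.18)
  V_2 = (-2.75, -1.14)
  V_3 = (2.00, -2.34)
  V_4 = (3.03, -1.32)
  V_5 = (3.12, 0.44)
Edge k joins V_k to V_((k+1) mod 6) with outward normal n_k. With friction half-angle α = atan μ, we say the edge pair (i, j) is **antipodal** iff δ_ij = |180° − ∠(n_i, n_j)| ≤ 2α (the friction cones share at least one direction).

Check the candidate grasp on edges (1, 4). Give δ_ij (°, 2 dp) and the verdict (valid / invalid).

δ = 11.51°, valid

α = atan 0.3 = 16.70°;  2α = 33.40°
edge 1: e_1 = (+0.35, -2.32);  n_1 = (-0.9888, -0.1492)
edge 4: e_4 = (+0.09, +1.76);  n_4 = (+0.9987, -0.0511)
∠(n_1, n_4) = 168.49°
δ = |180° − 168.49°| = 11.51°
11.51° ≤ 2α = 33.40°  →  valid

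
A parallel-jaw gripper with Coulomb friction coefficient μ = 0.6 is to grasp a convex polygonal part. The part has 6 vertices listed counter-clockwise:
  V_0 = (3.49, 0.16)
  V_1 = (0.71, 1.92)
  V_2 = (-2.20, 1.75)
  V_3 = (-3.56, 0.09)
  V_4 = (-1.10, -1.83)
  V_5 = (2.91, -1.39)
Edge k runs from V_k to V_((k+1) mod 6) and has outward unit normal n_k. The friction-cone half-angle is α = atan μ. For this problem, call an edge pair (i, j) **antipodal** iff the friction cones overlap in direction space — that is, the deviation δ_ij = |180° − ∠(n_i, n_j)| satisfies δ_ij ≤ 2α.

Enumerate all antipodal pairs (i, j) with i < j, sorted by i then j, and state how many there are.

α = atan 0.6 = 30.96°;  2α = 61.93°
n_0 = (+0.5349, +0.8449)
n_1 = (-0.0583, +0.9983)
n_2 = (-0.7735, +0.6337)
n_3 = (-0.6153, -0.7883)
n_4 = (+0.1091, -0.9940)
n_5 = (+0.9366, -0.3505)
  (0,1): δ = 144.32°  ·
  (0,2): δ = 96.99°  ·
  (0,3): δ = 5.63°  ✓
  (0,4): δ = 38.60°  ✓
  (0,5): δ = 101.82°  ·
  (1,2): δ = 132.67°  ·
  (1,3): δ = 41.31°  ✓
  (1,4): δ = 2.92°  ✓
  (1,5): δ = 66.14°  ·
  (2,3): δ = 88.64°  ·
  (2,4): δ = 44.41°  ✓
  (2,5): δ = 18.81°  ✓
  (3,4): δ = 135.77°  ·
  (3,5): δ = 72.54°  ·
  (4,5): δ = 116.78°  ·
antipodal pairs: 6

count = 6; pairs: (0,3), (0,4), (1,3), (1,4), (2,4), (2,5)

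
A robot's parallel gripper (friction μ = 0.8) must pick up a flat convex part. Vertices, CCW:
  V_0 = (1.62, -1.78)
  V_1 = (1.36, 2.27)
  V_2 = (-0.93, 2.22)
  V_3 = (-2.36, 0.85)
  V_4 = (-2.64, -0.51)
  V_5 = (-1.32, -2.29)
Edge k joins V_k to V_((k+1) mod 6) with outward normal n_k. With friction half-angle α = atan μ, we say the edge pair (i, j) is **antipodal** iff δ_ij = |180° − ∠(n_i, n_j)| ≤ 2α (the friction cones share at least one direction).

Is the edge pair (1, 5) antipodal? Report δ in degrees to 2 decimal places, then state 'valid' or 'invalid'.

δ = 8.59°, valid

α = atan 0.8 = 38.66°;  2α = 77.32°
edge 1: e_1 = (-2.29, -0.05);  n_1 = (-0.0218, +0.9998)
edge 5: e_5 = (+2.94, +0.51);  n_5 = (+0.1709, -0.9853)
∠(n_1, n_5) = 171.41°
δ = |180° − 171.41°| = 8.59°
8.59° ≤ 2α = 77.32°  →  valid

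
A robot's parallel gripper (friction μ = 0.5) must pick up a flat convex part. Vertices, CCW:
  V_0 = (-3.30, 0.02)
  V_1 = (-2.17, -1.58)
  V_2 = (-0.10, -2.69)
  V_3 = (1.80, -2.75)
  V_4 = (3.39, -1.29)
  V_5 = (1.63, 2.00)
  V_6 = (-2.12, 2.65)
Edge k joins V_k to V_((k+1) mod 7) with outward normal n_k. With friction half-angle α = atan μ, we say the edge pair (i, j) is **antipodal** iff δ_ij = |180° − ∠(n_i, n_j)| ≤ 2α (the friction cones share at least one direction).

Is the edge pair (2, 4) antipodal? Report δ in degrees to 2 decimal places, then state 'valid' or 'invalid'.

δ = 60.05°, invalid

α = atan 0.5 = 26.57°;  2α = 53.13°
edge 2: e_2 = (+1.90, -0.06);  n_2 = (-0.0316, -0.9995)
edge 4: e_4 = (-1.76, +3.29);  n_4 = (+0.8818, +0.4717)
∠(n_2, n_4) = 119.95°
δ = |180° − 119.95°| = 60.05°
60.05° > 2α = 53.13°  →  invalid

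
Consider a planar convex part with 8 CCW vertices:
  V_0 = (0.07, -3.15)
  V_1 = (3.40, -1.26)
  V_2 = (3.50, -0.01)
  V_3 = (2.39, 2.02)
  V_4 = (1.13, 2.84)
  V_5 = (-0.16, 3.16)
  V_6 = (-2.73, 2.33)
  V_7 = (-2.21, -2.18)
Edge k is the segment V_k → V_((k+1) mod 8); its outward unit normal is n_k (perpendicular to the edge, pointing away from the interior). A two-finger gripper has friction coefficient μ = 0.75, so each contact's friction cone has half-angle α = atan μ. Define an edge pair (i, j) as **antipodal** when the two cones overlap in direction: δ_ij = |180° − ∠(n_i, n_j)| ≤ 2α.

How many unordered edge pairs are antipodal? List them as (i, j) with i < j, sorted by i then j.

count = 14; pairs: (0,3), (0,4), (0,5), (0,6), (1,5), (1,6), (1,7), (2,6), (2,7), (3,6), (3,7), (4,6), (4,7), (5,7)

α = atan 0.75 = 36.87°;  2α = 73.74°
n_0 = (+0.4936, -0.8697)
n_1 = (+0.9968, -0.0797)
n_2 = (+0.8774, +0.4798)
n_3 = (+0.5455, +0.8381)
n_4 = (+0.2408, +0.9706)
n_5 = (-0.3073, +0.9516)
n_6 = (-0.9934, -0.1145)
n_7 = (-0.3915, -0.9202)
  (0,1): δ = 124.15°  ·
  (0,2): δ = 90.91°  ·
  (0,3): δ = 62.63°  ✓
  (0,4): δ = 43.51°  ✓
  (0,5): δ = 11.68°  ✓
  (0,6): δ = 67.00°  ✓
  (0,7): δ = 127.38°  ·
  (1,2): δ = 146.76°  ·
  (1,3): δ = 118.48°  ·
  (1,4): δ = 99.36°  ·
  (1,5): δ = 67.53°  ✓
  (1,6): δ = 11.15°  ✓
  (1,7): δ = 71.53°  ✓
  (2,3): δ = 151.73°  ·
  (2,4): δ = 132.60°  ·
  (2,5): δ = 100.77°  ·
  (2,6): δ = 22.09°  ✓
  (2,7): δ = 38.28°  ✓
  (3,4): δ = 160.88°  ·
  (3,5): δ = 129.05°  ·
  (3,6): δ = 50.37°  ✓
  (3,7): δ = 10.01°  ✓
  (4,5): δ = 148.17°  ·
  (4,6): δ = 69.49°  ✓
  (4,7): δ = 9.12°  ✓
  (5,6): δ = 101.32°  ·
  (5,7): δ = 40.95°  ✓
  (6,7): δ = 119.62°  ·
antipodal pairs: 14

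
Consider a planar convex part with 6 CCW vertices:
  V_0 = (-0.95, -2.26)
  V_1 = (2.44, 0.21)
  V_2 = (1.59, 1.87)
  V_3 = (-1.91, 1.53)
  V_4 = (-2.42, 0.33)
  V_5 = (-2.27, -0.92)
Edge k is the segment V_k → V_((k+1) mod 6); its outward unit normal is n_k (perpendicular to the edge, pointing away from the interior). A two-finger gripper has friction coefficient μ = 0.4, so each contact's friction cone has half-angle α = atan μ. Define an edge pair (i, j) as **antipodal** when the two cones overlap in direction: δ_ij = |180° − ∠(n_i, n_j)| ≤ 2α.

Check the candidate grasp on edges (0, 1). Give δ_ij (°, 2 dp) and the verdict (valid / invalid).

δ = 98.96°, invalid

α = atan 0.4 = 21.80°;  2α = 43.60°
edge 0: e_0 = (+3.39, +2.47);  n_0 = (+0.5889, -0.8082)
edge 1: e_1 = (-0.85, +1.66);  n_1 = (+0.8901, +0.4558)
∠(n_0, n_1) = 81.04°
δ = |180° − 81.04°| = 98.96°
98.96° > 2α = 43.60°  →  invalid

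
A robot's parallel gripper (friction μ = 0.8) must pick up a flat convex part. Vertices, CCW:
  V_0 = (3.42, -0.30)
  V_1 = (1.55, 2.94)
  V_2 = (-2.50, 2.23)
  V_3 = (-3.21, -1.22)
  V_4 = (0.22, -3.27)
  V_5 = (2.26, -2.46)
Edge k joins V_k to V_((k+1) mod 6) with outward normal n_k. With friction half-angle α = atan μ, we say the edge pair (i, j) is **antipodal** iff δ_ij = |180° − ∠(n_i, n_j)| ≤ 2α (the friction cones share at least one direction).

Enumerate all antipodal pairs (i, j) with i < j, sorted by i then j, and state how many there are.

α = atan 0.8 = 38.66°;  2α = 77.32°
n_0 = (+0.8661, +0.4999)
n_1 = (-0.1727, +0.9850)
n_2 = (-0.9795, +0.2016)
n_3 = (-0.5130, -0.8584)
n_4 = (+0.3690, -0.9294)
n_5 = (+0.8810, -0.4731)
  (0,1): δ = 110.05°  ·
  (0,2): δ = 41.62°  ✓
  (0,3): δ = 29.14°  ✓
  (0,4): δ = 81.66°  ·
  (0,5): δ = 121.77°  ·
  (1,2): δ = 111.57°  ·
  (1,3): δ = 40.81°  ✓
  (1,4): δ = 11.71°  ✓
  (1,5): δ = 51.82°  ✓
  (2,3): δ = 109.24°  ·
  (2,4): δ = 56.72°  ✓
  (2,5): δ = 16.61°  ✓
  (3,4): δ = 127.48°  ·
  (3,5): δ = 87.37°  ·
  (4,5): δ = 139.89°  ·
antipodal pairs: 7

count = 7; pairs: (0,2), (0,3), (1,3), (1,4), (1,5), (2,4), (2,5)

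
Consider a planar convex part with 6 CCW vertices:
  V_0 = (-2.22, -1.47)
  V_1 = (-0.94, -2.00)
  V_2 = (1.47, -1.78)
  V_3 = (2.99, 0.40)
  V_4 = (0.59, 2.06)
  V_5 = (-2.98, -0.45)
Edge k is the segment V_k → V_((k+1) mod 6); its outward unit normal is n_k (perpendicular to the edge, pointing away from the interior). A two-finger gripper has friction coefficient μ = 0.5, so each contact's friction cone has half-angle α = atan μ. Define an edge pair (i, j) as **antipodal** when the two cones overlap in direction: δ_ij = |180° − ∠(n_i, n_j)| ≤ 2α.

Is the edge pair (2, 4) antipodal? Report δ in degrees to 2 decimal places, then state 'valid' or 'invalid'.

δ = 20.00°, valid

α = atan 0.5 = 26.57°;  2α = 53.13°
edge 2: e_2 = (+1.52, +2.18);  n_2 = (+0.8203, -0.5719)
edge 4: e_4 = (-3.57, -2.51);  n_4 = (-0.5752, +0.8180)
∠(n_2, n_4) = 160.00°
δ = |180° − 160.00°| = 20.00°
20.00° ≤ 2α = 53.13°  →  valid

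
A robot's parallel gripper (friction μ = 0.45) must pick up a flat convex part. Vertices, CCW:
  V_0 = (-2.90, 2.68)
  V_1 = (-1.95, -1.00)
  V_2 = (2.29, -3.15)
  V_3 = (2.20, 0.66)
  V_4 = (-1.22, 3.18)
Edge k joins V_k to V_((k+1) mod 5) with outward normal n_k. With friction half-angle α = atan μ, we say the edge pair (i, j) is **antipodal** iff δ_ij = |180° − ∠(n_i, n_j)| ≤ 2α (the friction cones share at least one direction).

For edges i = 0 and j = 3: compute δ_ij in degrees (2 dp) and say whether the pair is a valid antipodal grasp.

α = atan 0.45 = 24.23°;  2α = 48.46°
edge 0: e_0 = (+0.95, -3.68);  n_0 = (-0.9683, -0.2500)
edge 3: e_3 = (-3.42, +2.52);  n_3 = (+0.5932, +0.8051)
∠(n_0, n_3) = 140.86°
δ = |180° − 140.86°| = 39.14°
39.14° ≤ 2α = 48.46°  →  valid

δ = 39.14°, valid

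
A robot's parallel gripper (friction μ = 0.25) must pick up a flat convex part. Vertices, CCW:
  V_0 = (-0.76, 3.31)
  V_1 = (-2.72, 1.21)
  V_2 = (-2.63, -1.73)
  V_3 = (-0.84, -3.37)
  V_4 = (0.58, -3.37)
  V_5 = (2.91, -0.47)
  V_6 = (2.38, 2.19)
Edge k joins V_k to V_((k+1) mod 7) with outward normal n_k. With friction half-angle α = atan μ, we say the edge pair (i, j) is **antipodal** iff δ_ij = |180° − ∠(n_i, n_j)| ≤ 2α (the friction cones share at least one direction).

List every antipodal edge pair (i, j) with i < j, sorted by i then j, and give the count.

count = 4; pairs: (0,4), (1,5), (2,6), (3,6)

α = atan 0.25 = 14.04°;  2α = 28.07°
n_0 = (-0.7311, +0.6823)
n_1 = (-0.9995, -0.0306)
n_2 = (-0.6755, -0.7373)
n_3 = (+0.0000, -1.0000)
n_4 = (+0.7796, -0.6263)
n_5 = (+0.9807, +0.1954)
n_6 = (+0.3360, +0.9419)
  (0,1): δ = 135.22°  ·
  (0,2): δ = 89.47°  ·
  (0,3): δ = 46.97°  ·
  (0,4): δ = 4.24°  ✓
  (0,5): δ = 54.29°  ·
  (0,6): δ = 113.39°  ·
  (1,2): δ = 134.25°  ·
  (1,3): δ = 91.75°  ·
  (1,4): δ = 40.53°  ·
  (1,5): δ = 9.52°  ✓
  (1,6): δ = 68.62°  ·
  (2,3): δ = 137.50°  ·
  (2,4): δ = 86.28°  ·
  (2,5): δ = 36.24°  ·
  (2,6): δ = 22.87°  ✓
  (3,4): δ = 128.78°  ·
  (3,5): δ = 78.73°  ·
  (3,6): δ = 19.63°  ✓
  (4,5): δ = 129.95°  ·
  (4,6): δ = 70.85°  ·
  (5,6): δ = 120.90°  ·
antipodal pairs: 4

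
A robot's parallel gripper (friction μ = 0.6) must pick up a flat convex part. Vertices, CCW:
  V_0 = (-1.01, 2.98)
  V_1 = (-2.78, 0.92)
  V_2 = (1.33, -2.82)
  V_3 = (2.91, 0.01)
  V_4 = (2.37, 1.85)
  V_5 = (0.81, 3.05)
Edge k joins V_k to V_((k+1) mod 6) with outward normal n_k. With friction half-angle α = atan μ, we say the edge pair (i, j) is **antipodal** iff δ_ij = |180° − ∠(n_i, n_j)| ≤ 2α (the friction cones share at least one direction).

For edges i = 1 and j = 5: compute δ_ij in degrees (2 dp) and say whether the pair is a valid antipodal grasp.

α = atan 0.6 = 30.96°;  2α = 61.93°
edge 1: e_1 = (+4.11, -3.74);  n_1 = (-0.6730, -0.7396)
edge 5: e_5 = (-1.82, -0.07);  n_5 = (-0.0384, +0.9993)
∠(n_1, n_5) = 135.50°
δ = |180° − 135.50°| = 44.50°
44.50° ≤ 2α = 61.93°  →  valid

δ = 44.50°, valid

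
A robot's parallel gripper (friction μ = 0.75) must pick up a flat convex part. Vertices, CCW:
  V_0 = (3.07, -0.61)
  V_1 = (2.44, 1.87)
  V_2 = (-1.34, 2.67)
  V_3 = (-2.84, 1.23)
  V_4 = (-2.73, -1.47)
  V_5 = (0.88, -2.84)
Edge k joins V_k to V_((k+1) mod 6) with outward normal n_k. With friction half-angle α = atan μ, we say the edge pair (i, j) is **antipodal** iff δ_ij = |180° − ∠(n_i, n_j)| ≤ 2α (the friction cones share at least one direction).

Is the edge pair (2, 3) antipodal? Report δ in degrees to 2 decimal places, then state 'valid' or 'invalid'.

δ = 131.50°, invalid

α = atan 0.75 = 36.87°;  2α = 73.74°
edge 2: e_2 = (-1.50, -1.44);  n_2 = (-0.6925, +0.7214)
edge 3: e_3 = (+0.11, -2.70);  n_3 = (-0.9992, -0.0407)
∠(n_2, n_3) = 48.50°
δ = |180° − 48.50°| = 131.50°
131.50° > 2α = 73.74°  →  invalid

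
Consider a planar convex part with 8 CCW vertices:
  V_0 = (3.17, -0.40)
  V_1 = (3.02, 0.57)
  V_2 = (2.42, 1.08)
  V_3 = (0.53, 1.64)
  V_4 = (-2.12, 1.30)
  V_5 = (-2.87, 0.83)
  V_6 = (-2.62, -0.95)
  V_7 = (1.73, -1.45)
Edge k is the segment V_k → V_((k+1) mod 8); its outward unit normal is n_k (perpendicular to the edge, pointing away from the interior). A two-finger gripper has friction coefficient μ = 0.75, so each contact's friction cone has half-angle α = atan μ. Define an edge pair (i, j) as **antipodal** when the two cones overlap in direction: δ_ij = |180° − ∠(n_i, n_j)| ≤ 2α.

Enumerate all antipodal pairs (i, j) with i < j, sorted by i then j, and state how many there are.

count = 12; pairs: (0,4), (0,5), (1,5), (1,6), (2,5), (2,6), (2,7), (3,6), (3,7), (4,6), (4,7), (5,7)

α = atan 0.75 = 36.87°;  2α = 73.74°
n_0 = (+0.9883, +0.1528)
n_1 = (+0.6476, +0.7619)
n_2 = (+0.2841, +0.9588)
n_3 = (-0.1273, +0.9919)
n_4 = (-0.5310, +0.8474)
n_5 = (-0.9903, -0.1391)
n_6 = (-0.1142, -0.9935)
n_7 = (+0.5892, -0.8080)
  (0,1): δ = 139.16°  ·
  (0,2): δ = 115.29°  ·
  (0,3): δ = 91.48°  ·
  (0,4): δ = 66.72°  ✓
  (0,5): δ = 0.80°  ✓
  (0,6): δ = 74.65°  ·
  (0,7): δ = 117.31°  ·
  (1,2): δ = 156.14°  ·
  (1,3): δ = 132.32°  ·
  (1,4): δ = 107.56°  ·
  (1,5): δ = 41.64°  ✓
  (1,6): δ = 33.81°  ✓
  (1,7): δ = 76.46°  ·
  (2,3): δ = 156.18°  ·
  (2,4): δ = 131.42°  ·
  (2,5): δ = 65.50°  ✓
  (2,6): δ = 9.95°  ✓
  (2,7): δ = 52.60°  ✓
  (3,4): δ = 155.24°  ·
  (3,5): δ = 89.32°  ·
  (3,6): δ = 13.87°  ✓
  (3,7): δ = 28.79°  ✓
  (4,5): δ = 114.08°  ·
  (4,6): δ = 38.63°  ✓
  (4,7): δ = 4.02°  ✓
  (5,6): δ = 104.55°  ·
  (5,7): δ = 61.90°  ✓
  (6,7): δ = 137.34°  ·
antipodal pairs: 12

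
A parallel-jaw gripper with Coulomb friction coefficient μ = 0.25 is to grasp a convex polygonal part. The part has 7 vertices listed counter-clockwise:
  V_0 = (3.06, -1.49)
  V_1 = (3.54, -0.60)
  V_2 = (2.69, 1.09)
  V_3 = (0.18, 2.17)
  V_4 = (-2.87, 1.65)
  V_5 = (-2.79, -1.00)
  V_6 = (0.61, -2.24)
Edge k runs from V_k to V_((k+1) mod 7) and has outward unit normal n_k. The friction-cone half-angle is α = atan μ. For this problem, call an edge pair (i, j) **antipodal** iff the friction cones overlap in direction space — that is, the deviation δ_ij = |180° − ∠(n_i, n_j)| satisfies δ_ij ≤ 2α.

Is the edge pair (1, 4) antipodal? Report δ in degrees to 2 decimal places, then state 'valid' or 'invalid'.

α = atan 0.25 = 14.04°;  2α = 28.07°
edge 1: e_1 = (-0.85, +1.69);  n_1 = (+0.8934, +0.4493)
edge 4: e_4 = (+0.08, -2.65);  n_4 = (-0.9995, -0.0302)
∠(n_1, n_4) = 155.03°
δ = |180° − 155.03°| = 24.97°
24.97° ≤ 2α = 28.07°  →  valid

δ = 24.97°, valid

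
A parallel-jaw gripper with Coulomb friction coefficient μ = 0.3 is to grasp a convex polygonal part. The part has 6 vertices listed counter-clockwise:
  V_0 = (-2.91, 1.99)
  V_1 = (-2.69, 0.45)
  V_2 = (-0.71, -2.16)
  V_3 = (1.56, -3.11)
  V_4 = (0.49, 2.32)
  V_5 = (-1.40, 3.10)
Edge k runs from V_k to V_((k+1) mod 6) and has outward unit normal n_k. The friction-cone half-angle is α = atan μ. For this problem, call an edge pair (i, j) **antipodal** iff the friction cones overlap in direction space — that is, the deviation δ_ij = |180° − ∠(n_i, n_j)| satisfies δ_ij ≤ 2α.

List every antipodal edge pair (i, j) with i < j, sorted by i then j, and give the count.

α = atan 0.3 = 16.70°;  2α = 33.40°
n_0 = (-0.9899, -0.1414)
n_1 = (-0.7967, -0.6044)
n_2 = (-0.3861, -0.9225)
n_3 = (+0.9811, +0.1933)
n_4 = (+0.3815, +0.9244)
n_5 = (-0.5923, +0.8057)
  (0,1): δ = 150.95°  ·
  (0,2): δ = 120.84°  ·
  (0,3): δ = 3.02°  ✓
  (0,4): δ = 59.44°  ·
  (0,5): δ = 118.19°  ·
  (1,2): δ = 149.89°  ·
  (1,3): δ = 26.04°  ✓
  (1,4): δ = 30.39°  ✓
  (1,5): δ = 89.13°  ·
  (2,3): δ = 56.14°  ·
  (2,4): δ = 0.28°  ✓
  (2,5): δ = 59.03°  ·
  (3,4): δ = 123.57°  ·
  (3,5): δ = 64.83°  ·
  (4,5): δ = 121.25°  ·
antipodal pairs: 4

count = 4; pairs: (0,3), (1,3), (1,4), (2,4)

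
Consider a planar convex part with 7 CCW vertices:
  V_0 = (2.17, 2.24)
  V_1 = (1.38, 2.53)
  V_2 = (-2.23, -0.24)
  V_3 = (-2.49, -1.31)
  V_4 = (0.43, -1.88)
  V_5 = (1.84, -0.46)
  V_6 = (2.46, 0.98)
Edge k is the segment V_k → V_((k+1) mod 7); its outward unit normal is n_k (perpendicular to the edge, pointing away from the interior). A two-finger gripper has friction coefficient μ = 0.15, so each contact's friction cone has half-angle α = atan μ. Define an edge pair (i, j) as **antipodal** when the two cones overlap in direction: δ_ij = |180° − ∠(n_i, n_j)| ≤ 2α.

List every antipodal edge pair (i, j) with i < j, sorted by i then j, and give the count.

α = atan 0.15 = 8.53°;  2α = 17.06°
n_0 = (+0.3446, +0.9387)
n_1 = (-0.6088, +0.7934)
n_2 = (-0.9717, +0.2361)
n_3 = (-0.1916, -0.9815)
n_4 = (+0.7096, -0.7046)
n_5 = (+0.9185, -0.3955)
n_6 = (+0.9745, +0.2243)
  (0,1): δ = 122.34°  ·
  (0,2): δ = 83.50°  ·
  (0,3): δ = 9.11°  ✓
  (0,4): δ = 65.36°  ·
  (0,5): δ = 86.86°  ·
  (0,6): δ = 123.12°  ·
  (1,2): δ = 141.16°  ·
  (1,3): δ = 48.55°  ·
  (1,4): δ = 7.70°  ✓
  (1,5): δ = 29.21°  ·
  (1,6): δ = 65.46°  ·
  (2,3): δ = 87.39°  ·
  (2,4): δ = 31.14°  ·
  (2,5): δ = 9.64°  ✓
  (2,6): δ = 26.62°  ·
  (3,4): δ = 123.75°  ·
  (3,5): δ = 102.25°  ·
  (3,6): δ = 65.99°  ·
  (4,5): δ = 158.50°  ·
  (4,6): δ = 122.24°  ·
  (5,6): δ = 143.74°  ·
antipodal pairs: 3

count = 3; pairs: (0,3), (1,4), (2,5)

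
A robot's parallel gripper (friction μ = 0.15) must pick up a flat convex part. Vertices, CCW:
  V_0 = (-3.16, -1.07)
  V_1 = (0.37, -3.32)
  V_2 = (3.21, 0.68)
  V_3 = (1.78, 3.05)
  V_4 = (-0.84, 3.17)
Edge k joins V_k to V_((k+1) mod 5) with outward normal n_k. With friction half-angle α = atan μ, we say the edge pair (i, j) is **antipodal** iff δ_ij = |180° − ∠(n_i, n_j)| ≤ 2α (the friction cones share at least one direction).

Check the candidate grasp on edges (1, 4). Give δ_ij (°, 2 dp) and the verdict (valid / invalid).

δ = 6.69°, valid

α = atan 0.15 = 8.53°;  2α = 17.06°
edge 1: e_1 = (+2.84, +4.00);  n_1 = (+0.8154, -0.5789)
edge 4: e_4 = (-2.32, -4.24);  n_4 = (-0.8773, +0.4800)
∠(n_1, n_4) = 173.31°
δ = |180° − 173.31°| = 6.69°
6.69° ≤ 2α = 17.06°  →  valid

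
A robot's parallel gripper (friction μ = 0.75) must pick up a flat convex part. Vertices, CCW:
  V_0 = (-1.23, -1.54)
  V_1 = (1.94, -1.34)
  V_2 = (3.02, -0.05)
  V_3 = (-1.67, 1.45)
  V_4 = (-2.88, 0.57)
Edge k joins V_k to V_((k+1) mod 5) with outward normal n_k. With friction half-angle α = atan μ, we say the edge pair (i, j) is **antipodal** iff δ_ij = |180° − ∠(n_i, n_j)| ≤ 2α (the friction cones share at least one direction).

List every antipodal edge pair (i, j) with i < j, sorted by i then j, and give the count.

count = 5; pairs: (0,2), (0,3), (1,2), (1,3), (2,4)

α = atan 0.75 = 36.87°;  2α = 73.74°
n_0 = (+0.0630, -0.9980)
n_1 = (+0.7668, -0.6419)
n_2 = (+0.3046, +0.9525)
n_3 = (-0.5882, +0.8087)
n_4 = (-0.7877, -0.6160)
  (0,1): δ = 133.55°  ·
  (0,2): δ = 21.35°  ✓
  (0,3): δ = 32.42°  ✓
  (0,4): δ = 124.41°  ·
  (1,2): δ = 67.80°  ✓
  (1,3): δ = 14.04°  ✓
  (1,4): δ = 77.96°  ·
  (2,3): δ = 126.24°  ·
  (2,4): δ = 34.24°  ✓
  (3,4): δ = 88.00°  ·
antipodal pairs: 5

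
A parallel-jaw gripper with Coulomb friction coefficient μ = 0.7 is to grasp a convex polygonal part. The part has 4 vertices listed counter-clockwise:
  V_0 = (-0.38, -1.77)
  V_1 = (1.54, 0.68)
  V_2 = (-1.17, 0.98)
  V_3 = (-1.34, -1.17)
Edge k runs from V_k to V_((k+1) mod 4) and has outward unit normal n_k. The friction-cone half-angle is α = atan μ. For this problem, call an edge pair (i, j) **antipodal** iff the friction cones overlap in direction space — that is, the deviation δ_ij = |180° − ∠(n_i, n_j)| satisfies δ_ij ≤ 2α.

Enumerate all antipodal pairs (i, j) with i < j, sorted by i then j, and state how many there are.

α = atan 0.7 = 34.99°;  2α = 69.98°
n_0 = (+0.7871, -0.6168)
n_1 = (+0.1100, +0.9939)
n_2 = (-0.9969, +0.0788)
n_3 = (-0.5300, -0.8480)
  (0,1): δ = 58.23°  ✓
  (0,2): δ = 33.56°  ✓
  (0,3): δ = 96.08°  ·
  (1,2): δ = 88.20°  ·
  (1,3): δ = 25.69°  ✓
  (2,3): δ = 117.48°  ·
antipodal pairs: 3

count = 3; pairs: (0,1), (0,2), (1,3)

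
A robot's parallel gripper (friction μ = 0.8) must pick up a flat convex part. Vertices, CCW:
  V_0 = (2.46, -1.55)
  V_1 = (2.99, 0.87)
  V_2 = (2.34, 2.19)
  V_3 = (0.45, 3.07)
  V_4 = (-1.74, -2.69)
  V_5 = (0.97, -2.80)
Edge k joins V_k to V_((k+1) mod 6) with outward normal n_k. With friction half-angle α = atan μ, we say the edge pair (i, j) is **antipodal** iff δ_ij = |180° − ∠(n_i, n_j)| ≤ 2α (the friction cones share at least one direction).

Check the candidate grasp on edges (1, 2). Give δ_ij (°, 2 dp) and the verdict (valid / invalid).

δ = 141.18°, invalid

α = atan 0.8 = 38.66°;  2α = 77.32°
edge 1: e_1 = (-0.65, +1.32);  n_1 = (+0.8971, +0.4418)
edge 2: e_2 = (-1.89, +0.88);  n_2 = (+0.4221, +0.9066)
∠(n_1, n_2) = 38.82°
δ = |180° − 38.82°| = 141.18°
141.18° > 2α = 77.32°  →  invalid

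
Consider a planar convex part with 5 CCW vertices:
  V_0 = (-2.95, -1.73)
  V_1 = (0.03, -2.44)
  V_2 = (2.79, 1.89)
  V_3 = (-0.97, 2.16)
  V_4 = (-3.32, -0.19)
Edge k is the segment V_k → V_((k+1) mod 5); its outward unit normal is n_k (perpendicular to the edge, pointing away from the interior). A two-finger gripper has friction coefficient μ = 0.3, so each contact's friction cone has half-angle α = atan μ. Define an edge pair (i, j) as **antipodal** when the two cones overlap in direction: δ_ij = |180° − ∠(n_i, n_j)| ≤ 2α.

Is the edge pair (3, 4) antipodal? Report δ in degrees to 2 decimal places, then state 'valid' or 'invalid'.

δ = 121.49°, invalid

α = atan 0.3 = 16.70°;  2α = 33.40°
edge 3: e_3 = (-2.35, -2.35);  n_3 = (-0.7071, +0.7071)
edge 4: e_4 = (+0.37, -1.54);  n_4 = (-0.9723, -0.2336)
∠(n_3, n_4) = 58.51°
δ = |180° − 58.51°| = 121.49°
121.49° > 2α = 33.40°  →  invalid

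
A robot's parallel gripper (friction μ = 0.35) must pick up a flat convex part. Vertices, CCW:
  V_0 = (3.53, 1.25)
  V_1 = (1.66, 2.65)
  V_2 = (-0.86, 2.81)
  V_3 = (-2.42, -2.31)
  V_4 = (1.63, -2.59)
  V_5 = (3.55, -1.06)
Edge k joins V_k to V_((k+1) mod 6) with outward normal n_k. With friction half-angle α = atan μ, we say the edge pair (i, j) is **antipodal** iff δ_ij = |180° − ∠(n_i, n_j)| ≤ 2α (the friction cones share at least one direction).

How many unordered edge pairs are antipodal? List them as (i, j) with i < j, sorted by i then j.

α = atan 0.35 = 19.29°;  2α = 38.58°
n_0 = (+0.5993, +0.8005)
n_1 = (+0.0634, +0.9980)
n_2 = (-0.9566, +0.2915)
n_3 = (-0.0690, -0.9976)
n_4 = (+0.6232, -0.7821)
n_5 = (+1.0000, +0.0087)
  (0,1): δ = 146.81°  ·
  (0,2): δ = 70.12°  ·
  (0,3): δ = 32.87°  ✓
  (0,4): δ = 75.37°  ·
  (0,5): δ = 127.32°  ·
  (1,2): δ = 103.31°  ·
  (1,3): δ = 0.32°  ✓
  (1,4): δ = 42.18°  ·
  (1,5): δ = 94.13°  ·
  (2,3): δ = 77.01°  ·
  (2,4): δ = 34.50°  ✓
  (2,5): δ = 17.44°  ✓
  (3,4): δ = 137.49°  ·
  (3,5): δ = 85.55°  ·
  (4,5): δ = 128.05°  ·
antipodal pairs: 4

count = 4; pairs: (0,3), (1,3), (2,4), (2,5)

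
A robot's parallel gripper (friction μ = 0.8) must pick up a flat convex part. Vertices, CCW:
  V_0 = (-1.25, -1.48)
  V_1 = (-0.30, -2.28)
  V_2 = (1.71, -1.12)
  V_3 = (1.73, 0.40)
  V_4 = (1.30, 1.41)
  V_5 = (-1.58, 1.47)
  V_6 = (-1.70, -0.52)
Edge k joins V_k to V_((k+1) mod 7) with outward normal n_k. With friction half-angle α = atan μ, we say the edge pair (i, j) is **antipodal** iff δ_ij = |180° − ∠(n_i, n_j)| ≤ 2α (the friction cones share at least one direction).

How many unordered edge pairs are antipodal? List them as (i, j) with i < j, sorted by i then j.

α = atan 0.8 = 38.66°;  2α = 77.32°
n_0 = (-0.6441, -0.7649)
n_1 = (+0.4998, -0.8661)
n_2 = (+0.9999, -0.0132)
n_3 = (+0.9201, +0.3917)
n_4 = (+0.0208, +0.9998)
n_5 = (-0.9982, +0.0602)
n_6 = (-0.9055, -0.4244)
  (0,1): δ = 109.91°  ·
  (0,2): δ = 50.65°  ✓
  (0,3): δ = 26.84°  ✓
  (0,4): δ = 38.91°  ✓
  (0,5): δ = 126.65°  ·
  (0,6): δ = 155.22°  ·
  (1,2): δ = 120.74°  ·
  (1,3): δ = 96.93°  ·
  (1,4): δ = 31.18°  ✓
  (1,5): δ = 56.56°  ✓
  (1,6): δ = 85.12°  ·
  (2,3): δ = 156.18°  ·
  (2,4): δ = 90.44°  ·
  (2,5): δ = 2.70°  ✓
  (2,6): δ = 25.87°  ✓
  (3,4): δ = 114.26°  ·
  (3,5): δ = 26.51°  ✓
  (3,6): δ = 2.05°  ✓
  (4,5): δ = 92.26°  ·
  (4,6): δ = 63.69°  ✓
  (5,6): δ = 151.43°  ·
antipodal pairs: 10

count = 10; pairs: (0,2), (0,3), (0,4), (1,4), (1,5), (2,5), (2,6), (3,5), (3,6), (4,6)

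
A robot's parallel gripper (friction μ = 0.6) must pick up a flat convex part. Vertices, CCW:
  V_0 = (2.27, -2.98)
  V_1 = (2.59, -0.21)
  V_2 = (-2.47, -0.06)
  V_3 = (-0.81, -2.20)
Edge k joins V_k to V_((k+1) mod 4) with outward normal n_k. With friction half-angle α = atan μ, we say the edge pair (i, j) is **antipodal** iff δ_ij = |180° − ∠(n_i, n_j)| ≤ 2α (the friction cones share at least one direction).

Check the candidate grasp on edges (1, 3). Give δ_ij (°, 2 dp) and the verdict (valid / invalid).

α = atan 0.6 = 30.96°;  2α = 61.93°
edge 1: e_1 = (-5.06, +0.15);  n_1 = (+0.0296, +0.9996)
edge 3: e_3 = (+3.08, -0.78);  n_3 = (-0.2455, -0.9694)
∠(n_1, n_3) = 167.49°
δ = |180° − 167.49°| = 12.51°
12.51° ≤ 2α = 61.93°  →  valid

δ = 12.51°, valid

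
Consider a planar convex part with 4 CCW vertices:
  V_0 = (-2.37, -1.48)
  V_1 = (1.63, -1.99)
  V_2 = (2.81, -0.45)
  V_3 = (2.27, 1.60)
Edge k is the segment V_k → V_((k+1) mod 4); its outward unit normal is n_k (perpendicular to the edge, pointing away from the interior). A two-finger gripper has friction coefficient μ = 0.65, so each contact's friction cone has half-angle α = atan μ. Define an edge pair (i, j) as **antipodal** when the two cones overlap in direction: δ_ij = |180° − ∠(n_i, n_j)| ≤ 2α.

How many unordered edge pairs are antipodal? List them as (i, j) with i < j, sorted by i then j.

count = 2; pairs: (0,3), (1,3)

α = atan 0.65 = 33.02°;  2α = 66.05°
n_0 = (-0.1265, -0.9920)
n_1 = (+0.7938, -0.6082)
n_2 = (+0.9670, +0.2547)
n_3 = (-0.5530, +0.8332)
  (0,1): δ = 120.19°  ·
  (0,2): δ = 67.98°  ·
  (0,3): δ = 40.84°  ✓
  (1,2): δ = 127.78°  ·
  (1,3): δ = 18.96°  ✓
  (2,3): δ = 71.18°  ·
antipodal pairs: 2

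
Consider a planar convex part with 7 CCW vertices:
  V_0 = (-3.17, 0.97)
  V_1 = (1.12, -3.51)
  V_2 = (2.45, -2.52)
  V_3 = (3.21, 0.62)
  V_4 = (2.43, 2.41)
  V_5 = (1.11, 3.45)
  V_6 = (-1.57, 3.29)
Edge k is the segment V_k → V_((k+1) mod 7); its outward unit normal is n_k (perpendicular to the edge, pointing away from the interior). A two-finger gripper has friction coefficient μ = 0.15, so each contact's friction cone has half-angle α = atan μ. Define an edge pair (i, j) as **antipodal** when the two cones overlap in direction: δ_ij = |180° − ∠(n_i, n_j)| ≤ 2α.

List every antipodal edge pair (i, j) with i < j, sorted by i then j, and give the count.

α = atan 0.15 = 8.53°;  2α = 17.06°
n_0 = (-0.7223, -0.6916)
n_1 = (+0.5971, -0.8022)
n_2 = (+0.9719, -0.2352)
n_3 = (+0.9167, +0.3995)
n_4 = (+0.6189, +0.7855)
n_5 = (-0.0596, +0.9982)
n_6 = (-0.8232, +0.5677)
  (0,1): δ = 97.10°  ·
  (0,2): δ = 57.36°  ·
  (0,3): δ = 20.21°  ·
  (0,4): δ = 8.01°  ✓
  (0,5): δ = 49.66°  ·
  (0,6): δ = 101.65°  ·
  (1,2): δ = 140.27°  ·
  (1,3): δ = 103.12°  ·
  (1,4): δ = 74.90°  ·
  (1,5): δ = 33.25°  ·
  (1,6): δ = 18.75°  ·
  (2,3): δ = 142.85°  ·
  (2,4): δ = 114.63°  ·
  (2,5): δ = 72.98°  ·
  (2,6): δ = 20.99°  ·
  (3,4): δ = 151.78°  ·
  (3,5): δ = 110.13°  ·
  (3,6): δ = 58.14°  ·
  (4,5): δ = 138.35°  ·
  (4,6): δ = 86.36°  ·
  (5,6): δ = 128.01°  ·
antipodal pairs: 1

count = 1; pairs: (0,4)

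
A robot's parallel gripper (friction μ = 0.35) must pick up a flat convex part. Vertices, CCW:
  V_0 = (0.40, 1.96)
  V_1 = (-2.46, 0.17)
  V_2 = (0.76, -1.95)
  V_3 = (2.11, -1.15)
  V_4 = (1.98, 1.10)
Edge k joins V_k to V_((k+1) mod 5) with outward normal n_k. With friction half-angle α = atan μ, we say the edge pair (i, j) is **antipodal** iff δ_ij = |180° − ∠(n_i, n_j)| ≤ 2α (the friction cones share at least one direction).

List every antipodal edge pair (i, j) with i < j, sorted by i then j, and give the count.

α = atan 0.35 = 19.29°;  2α = 38.58°
n_0 = (-0.5305, +0.8477)
n_1 = (-0.5499, -0.8352)
n_2 = (+0.5098, -0.8603)
n_3 = (+0.9983, +0.0577)
n_4 = (+0.4781, +0.8783)
  (0,1): δ = 65.40°  ·
  (0,2): δ = 1.39°  ✓
  (0,3): δ = 61.27°  ·
  (0,4): δ = 119.40°  ·
  (1,2): δ = 115.99°  ·
  (1,3): δ = 53.33°  ·
  (1,4): δ = 4.80°  ✓
  (2,3): δ = 117.34°  ·
  (2,4): δ = 59.21°  ·
  (3,4): δ = 121.87°  ·
antipodal pairs: 2

count = 2; pairs: (0,2), (1,4)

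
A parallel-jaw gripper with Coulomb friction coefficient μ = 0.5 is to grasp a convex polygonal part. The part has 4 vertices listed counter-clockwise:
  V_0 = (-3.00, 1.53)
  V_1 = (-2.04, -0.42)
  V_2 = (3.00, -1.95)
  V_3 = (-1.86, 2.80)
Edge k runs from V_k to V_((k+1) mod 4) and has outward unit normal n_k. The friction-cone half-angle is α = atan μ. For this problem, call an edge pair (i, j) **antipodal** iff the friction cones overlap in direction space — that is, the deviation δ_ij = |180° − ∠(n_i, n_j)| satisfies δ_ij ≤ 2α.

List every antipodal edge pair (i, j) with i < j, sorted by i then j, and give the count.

α = atan 0.5 = 26.57°;  2α = 53.13°
n_0 = (-0.8972, -0.4417)
n_1 = (-0.2905, -0.9569)
n_2 = (+0.6990, +0.7152)
n_3 = (-0.7442, +0.6680)
  (0,1): δ = 133.10°  ·
  (0,2): δ = 19.44°  ✓
  (0,3): δ = 111.88°  ·
  (1,2): δ = 27.46°  ✓
  (1,3): δ = 64.97°  ·
  (2,3): δ = 87.57°  ·
antipodal pairs: 2

count = 2; pairs: (0,2), (1,2)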